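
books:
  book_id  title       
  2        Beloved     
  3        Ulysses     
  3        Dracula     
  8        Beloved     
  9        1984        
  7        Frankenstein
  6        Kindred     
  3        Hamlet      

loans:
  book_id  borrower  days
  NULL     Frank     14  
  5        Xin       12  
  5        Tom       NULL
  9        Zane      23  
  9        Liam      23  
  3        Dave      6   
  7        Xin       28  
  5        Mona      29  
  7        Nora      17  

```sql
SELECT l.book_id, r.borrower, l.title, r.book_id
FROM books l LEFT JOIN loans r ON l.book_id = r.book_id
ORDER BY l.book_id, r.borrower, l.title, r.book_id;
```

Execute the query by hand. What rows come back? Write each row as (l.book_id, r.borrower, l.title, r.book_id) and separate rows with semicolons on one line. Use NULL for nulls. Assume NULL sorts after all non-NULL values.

(2, NULL, Beloved, NULL); (3, Dave, Dracula, 3); (3, Dave, Hamlet, 3); (3, Dave, Ulysses, 3); (6, NULL, Kindred, NULL); (7, Nora, Frankenstein, 7); (7, Xin, Frankenstein, 7); (8, NULL, Beloved, NULL); (9, Liam, 1984, 9); (9, Zane, 1984, 9)

LEFT JOIN keeps every row from `books`; unmatched rows get NULL for `loans`'s columns.
Matching on l.book_id = r.book_id. A NULL in a compared column never satisfies the condition.
- l[0] book_id=2 → no match; kept with NULLs on the r side.
- l[1] book_id=3 → 1 match(es) in r → 1 row(s).
- l[2] book_id=3 → 1 match(es) in r → 1 row(s).
- l[3] book_id=8 → no match; kept with NULLs on the r side.
- l[4] book_id=9 → 2 match(es) in r → 2 row(s).
- l[5] book_id=7 → 2 match(es) in r → 2 row(s).
- l[6] book_id=6 → no match; kept with NULLs on the r side.
- l[7] book_id=3 → 1 match(es) in r → 1 row(s).
After projecting and ordering:
l.book_id | r.borrower | l.title | r.book_id
2 | NULL | Beloved | NULL
3 | Dave | Dracula | 3
3 | Dave | Hamlet | 3
3 | Dave | Ulysses | 3
6 | NULL | Kindred | NULL
7 | Nora | Frankenstein | 7
7 | Xin | Frankenstein | 7
8 | NULL | Beloved | NULL
9 | Liam | 1984 | 9
9 | Zane | 1984 | 9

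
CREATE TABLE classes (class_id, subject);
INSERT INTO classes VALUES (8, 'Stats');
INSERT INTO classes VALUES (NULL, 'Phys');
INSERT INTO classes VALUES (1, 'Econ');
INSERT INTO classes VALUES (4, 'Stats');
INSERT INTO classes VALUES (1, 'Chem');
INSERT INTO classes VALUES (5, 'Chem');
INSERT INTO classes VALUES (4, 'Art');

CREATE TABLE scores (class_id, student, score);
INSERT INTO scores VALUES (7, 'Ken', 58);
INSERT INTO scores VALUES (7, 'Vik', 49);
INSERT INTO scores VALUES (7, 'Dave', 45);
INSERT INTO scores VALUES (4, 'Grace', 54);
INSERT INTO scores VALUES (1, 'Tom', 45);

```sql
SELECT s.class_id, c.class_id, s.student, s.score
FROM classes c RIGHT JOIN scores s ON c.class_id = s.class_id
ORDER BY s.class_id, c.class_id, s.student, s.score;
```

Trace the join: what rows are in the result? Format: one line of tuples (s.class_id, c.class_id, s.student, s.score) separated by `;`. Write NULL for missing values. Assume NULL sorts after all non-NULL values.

(1, 1, Tom, 45); (1, 1, Tom, 45); (4, 4, Grace, 54); (4, 4, Grace, 54); (7, NULL, Dave, 45); (7, NULL, Ken, 58); (7, NULL, Vik, 49)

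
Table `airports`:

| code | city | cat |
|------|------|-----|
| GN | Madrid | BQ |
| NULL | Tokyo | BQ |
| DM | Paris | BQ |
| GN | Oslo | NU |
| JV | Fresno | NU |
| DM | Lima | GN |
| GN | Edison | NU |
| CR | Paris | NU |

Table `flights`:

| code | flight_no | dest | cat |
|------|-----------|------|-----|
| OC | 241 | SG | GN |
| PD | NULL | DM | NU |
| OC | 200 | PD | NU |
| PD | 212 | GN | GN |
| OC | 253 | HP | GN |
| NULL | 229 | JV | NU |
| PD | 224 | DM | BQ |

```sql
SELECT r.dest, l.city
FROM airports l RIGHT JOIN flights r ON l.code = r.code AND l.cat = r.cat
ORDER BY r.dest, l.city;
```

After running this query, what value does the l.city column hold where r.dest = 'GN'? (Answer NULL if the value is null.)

NULL

RIGHT JOIN keeps every row from `flights`; unmatched rows get NULL for `airports`'s columns.
Matching on l.code = r.code AND l.cat = r.cat. A NULL in a compared column never satisfies the condition.
Matched pairs: 0; unmatched r rows kept: 7.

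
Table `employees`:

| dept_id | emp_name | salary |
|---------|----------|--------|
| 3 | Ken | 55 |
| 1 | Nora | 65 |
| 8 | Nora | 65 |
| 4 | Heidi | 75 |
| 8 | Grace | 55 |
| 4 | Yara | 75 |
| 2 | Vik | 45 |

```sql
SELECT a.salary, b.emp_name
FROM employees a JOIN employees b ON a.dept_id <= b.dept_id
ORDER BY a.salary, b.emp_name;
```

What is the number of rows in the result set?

30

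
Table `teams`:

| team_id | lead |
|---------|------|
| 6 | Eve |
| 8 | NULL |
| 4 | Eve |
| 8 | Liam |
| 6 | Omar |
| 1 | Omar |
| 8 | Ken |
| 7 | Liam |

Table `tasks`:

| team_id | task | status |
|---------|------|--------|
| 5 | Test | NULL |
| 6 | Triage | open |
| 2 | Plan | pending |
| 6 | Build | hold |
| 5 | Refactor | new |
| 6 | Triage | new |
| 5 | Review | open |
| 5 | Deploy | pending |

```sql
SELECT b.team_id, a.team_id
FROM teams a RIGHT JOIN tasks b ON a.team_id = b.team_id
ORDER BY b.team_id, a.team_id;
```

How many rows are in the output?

11

RIGHT JOIN keeps every row from `tasks`; unmatched rows get NULL for `teams`'s columns.
Matching on a.team_id = b.team_id.
- a row (team_id=6): matches 3 b row(s) → 3 output row(s).
- a row (team_id=8): no match.
- a row (team_id=4): no match.
- a row (team_id=8): no match.
- a row (team_id=6): matches 3 b row(s) → 3 output row(s).
- a row (team_id=1): no match.
- a row (team_id=8): no match.
- a row (team_id=7): no match.
- 5 row(s) from b found no a partner → padded with NULL.
Total: 6 matched + 5 padded = 11 rows.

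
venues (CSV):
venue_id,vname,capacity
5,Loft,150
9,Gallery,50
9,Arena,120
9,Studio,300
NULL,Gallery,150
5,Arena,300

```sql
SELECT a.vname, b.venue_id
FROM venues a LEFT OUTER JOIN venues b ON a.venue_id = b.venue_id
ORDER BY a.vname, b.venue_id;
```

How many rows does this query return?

14

LEFT JOIN keeps every row from `venues a`; unmatched rows get NULL for `venues b`'s columns.
Matching on a.venue_id = b.venue_id. A NULL in a compared column never satisfies the condition.
- venue_id=5: 2 matching b row(s), so 2 row(s) emitted.
- venue_id=9: 3 matching b row(s), so 3 row(s) emitted.
- venue_id=9: 3 matching b row(s), so 3 row(s) emitted.
- venue_id=9: 3 matching b row(s), so 3 row(s) emitted.
- venue_id=NULL: no b row matches, row kept with b columns NULL.
- venue_id=5: 2 matching b row(s), so 2 row(s) emitted.
Total: 13 matched + 1 padded = 14 rows.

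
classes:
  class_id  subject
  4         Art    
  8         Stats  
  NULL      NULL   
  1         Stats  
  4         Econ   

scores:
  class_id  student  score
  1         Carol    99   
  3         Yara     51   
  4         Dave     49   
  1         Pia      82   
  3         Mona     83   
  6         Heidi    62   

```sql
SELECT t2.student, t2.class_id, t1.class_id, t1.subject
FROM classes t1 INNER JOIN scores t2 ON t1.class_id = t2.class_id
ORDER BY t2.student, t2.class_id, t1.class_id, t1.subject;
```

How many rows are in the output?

4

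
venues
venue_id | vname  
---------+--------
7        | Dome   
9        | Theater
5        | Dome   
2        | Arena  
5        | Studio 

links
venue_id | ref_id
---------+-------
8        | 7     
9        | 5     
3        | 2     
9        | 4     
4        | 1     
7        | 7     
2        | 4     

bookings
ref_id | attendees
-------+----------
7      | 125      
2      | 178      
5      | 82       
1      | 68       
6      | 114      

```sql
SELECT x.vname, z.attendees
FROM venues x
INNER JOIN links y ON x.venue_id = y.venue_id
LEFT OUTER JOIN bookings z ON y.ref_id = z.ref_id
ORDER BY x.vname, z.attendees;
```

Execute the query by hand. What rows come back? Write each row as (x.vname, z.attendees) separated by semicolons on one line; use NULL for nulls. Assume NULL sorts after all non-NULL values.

(Arena, NULL); (Dome, 125); (Theater, 82); (Theater, NULL)

Evaluate left to right. First `venues x INNER JOIN links y` on venue_id: 4 row(s).
Then LEFT JOIN `bookings z` on ref_id: each of those 4 rows is kept; rows whose y.ref_id has no match in z get NULL for z's columns.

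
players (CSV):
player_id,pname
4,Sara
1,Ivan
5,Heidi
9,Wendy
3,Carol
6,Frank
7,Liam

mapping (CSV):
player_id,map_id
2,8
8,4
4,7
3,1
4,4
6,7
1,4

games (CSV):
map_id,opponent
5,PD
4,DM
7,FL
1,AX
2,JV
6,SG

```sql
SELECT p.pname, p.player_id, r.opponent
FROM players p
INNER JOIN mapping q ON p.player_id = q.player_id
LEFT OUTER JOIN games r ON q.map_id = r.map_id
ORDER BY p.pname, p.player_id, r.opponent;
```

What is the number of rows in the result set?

Evaluate left to right. First `players p INNER JOIN mapping q` on player_id: 5 row(s).
Then LEFT JOIN `games r` on map_id: each of those 5 rows is kept; rows whose q.map_id has no match in r get NULL for r's columns.
Result: 5 row(s).

5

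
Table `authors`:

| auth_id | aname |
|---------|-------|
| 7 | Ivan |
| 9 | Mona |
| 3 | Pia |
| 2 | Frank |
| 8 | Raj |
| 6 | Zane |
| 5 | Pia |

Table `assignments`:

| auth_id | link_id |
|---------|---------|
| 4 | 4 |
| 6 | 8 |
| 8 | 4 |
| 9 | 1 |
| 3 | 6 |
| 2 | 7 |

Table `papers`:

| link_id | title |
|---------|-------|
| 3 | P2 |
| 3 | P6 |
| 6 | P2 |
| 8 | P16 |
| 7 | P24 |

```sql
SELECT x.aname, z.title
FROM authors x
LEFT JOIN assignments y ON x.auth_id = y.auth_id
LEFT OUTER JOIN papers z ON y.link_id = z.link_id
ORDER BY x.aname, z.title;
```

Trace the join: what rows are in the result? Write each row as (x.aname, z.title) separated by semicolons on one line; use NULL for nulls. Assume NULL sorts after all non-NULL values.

(Frank, P24); (Ivan, NULL); (Mona, NULL); (Pia, P2); (Pia, NULL); (Raj, NULL); (Zane, P16)

Evaluate left to right. First `authors x LEFT JOIN assignments y` on auth_id: 7 row(s).
Then LEFT JOIN `papers z` on link_id: each of those 7 rows is kept; rows whose y.link_id has no match in z get NULL for z's columns.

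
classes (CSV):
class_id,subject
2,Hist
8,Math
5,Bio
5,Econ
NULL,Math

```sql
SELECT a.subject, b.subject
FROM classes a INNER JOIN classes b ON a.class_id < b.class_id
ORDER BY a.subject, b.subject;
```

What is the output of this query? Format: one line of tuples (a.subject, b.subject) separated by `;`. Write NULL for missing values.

INNER JOIN keeps only pairs where the ON condition holds.
Matching on a.class_id < b.class_id. A NULL in a compared column never satisfies the condition.
- a row (class_id=2): matches 3 b row(s) → 3 output row(s).
- a row (class_id=8): no match → dropped.
- a row (class_id=5): matches 1 b row(s) → 1 output row(s).
- a row (class_id=5): matches 1 b row(s) → 1 output row(s).
- a row (class_id=NULL): no match → dropped.
After projecting and ordering:
a.subject | b.subject
Bio | Math
Econ | Math
Hist | Bio
Hist | Econ
Hist | Math

(Bio, Math); (Econ, Math); (Hist, Bio); (Hist, Econ); (Hist, Math)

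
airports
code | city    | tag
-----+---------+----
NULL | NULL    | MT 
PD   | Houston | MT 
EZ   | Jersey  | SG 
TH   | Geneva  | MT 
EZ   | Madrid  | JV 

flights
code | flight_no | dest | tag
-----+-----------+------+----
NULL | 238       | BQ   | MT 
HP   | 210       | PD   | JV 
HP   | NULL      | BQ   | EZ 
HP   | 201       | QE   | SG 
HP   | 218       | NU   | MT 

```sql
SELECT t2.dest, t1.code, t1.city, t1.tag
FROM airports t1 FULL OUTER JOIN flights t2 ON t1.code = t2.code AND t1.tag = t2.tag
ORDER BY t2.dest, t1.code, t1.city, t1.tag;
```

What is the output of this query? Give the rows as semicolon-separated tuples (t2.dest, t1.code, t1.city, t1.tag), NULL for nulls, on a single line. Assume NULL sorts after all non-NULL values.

(BQ, NULL, NULL, NULL); (BQ, NULL, NULL, NULL); (NU, NULL, NULL, NULL); (PD, NULL, NULL, NULL); (QE, NULL, NULL, NULL); (NULL, EZ, Jersey, SG); (NULL, EZ, Madrid, JV); (NULL, PD, Houston, MT); (NULL, TH, Geneva, MT); (NULL, NULL, NULL, MT)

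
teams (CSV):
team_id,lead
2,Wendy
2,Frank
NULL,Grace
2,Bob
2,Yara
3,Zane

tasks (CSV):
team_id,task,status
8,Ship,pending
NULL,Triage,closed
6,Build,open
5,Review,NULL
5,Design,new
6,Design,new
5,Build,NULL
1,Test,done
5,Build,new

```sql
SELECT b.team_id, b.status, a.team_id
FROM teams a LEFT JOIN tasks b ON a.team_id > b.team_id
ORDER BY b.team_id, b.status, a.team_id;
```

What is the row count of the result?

LEFT JOIN keeps every row from `teams`; unmatched rows get NULL for `tasks`'s columns.
Matching on a.team_id > b.team_id. A NULL in a compared column never satisfies the condition.
- a row (team_id=2): matches 1 b row(s) → 1 output row(s).
- a row (team_id=2): matches 1 b row(s) → 1 output row(s).
- a row (team_id=NULL): no match → kept, b columns NULL.
- a row (team_id=2): matches 1 b row(s) → 1 output row(s).
- a row (team_id=2): matches 1 b row(s) → 1 output row(s).
- a row (team_id=3): matches 1 b row(s) → 1 output row(s).
Total: 5 matched + 1 padded = 6 rows.

6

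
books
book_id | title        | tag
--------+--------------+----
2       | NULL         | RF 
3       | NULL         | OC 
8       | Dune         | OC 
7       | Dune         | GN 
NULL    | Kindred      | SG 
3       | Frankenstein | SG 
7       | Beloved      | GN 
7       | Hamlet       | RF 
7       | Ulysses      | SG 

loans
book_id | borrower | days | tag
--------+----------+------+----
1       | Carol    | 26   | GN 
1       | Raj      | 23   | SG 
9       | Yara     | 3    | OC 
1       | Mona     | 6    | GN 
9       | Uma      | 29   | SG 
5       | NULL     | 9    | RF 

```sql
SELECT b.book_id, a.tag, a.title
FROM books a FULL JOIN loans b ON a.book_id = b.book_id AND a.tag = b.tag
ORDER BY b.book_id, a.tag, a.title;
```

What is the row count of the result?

FULL OUTER JOIN keeps every row from both sides; unmatched rows get NULL for the other side's columns.
Matching on a.book_id = b.book_id AND a.tag = b.tag. A NULL in a compared column never satisfies the condition.
- book_id=2, tag=RF: no b row matches, row kept with b columns NULL.
- book_id=3, tag=OC: no b row matches, row kept with b columns NULL.
- book_id=8, tag=OC: no b row matches, row kept with b columns NULL.
- book_id=7, tag=GN: no b row matches, row kept with b columns NULL.
- book_id=NULL, tag=SG: no b row matches, row kept with b columns NULL.
- book_id=3, tag=SG: no b row matches, row kept with b columns NULL.
- book_id=7, tag=GN: no b row matches, row kept with b columns NULL.
- book_id=7, tag=RF: no b row matches, row kept with b columns NULL.
- book_id=7, tag=SG: no b row matches, row kept with b columns NULL.
- plus 6 unmatched b row(s), each kept with NULL a columns.
Total: 0 matched + 15 padded = 15 rows.

15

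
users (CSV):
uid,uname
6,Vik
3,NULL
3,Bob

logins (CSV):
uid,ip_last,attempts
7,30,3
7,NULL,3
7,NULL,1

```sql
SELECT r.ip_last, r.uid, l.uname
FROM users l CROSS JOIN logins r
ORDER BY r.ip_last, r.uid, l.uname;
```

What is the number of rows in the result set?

9

CROSS JOIN pairs every row of `users` with every row of `logins`: 3 × 3 = 9 rows.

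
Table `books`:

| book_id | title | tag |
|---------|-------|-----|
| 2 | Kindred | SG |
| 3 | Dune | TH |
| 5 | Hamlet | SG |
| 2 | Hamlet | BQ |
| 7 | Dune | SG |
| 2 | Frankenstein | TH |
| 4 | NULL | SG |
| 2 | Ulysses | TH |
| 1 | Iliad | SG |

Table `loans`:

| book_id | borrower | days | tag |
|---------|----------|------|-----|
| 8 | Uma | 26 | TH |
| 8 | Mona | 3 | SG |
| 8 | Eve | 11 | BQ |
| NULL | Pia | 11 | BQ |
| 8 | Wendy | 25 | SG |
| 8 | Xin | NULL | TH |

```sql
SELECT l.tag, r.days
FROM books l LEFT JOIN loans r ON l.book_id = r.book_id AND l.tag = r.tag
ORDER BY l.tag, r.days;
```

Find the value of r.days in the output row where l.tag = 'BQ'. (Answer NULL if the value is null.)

LEFT JOIN keeps every row from `books`; unmatched rows get NULL for `loans`'s columns.
Matching on l.book_id = r.book_id AND l.tag = r.tag. A NULL in a compared column never satisfies the condition.
- l[0] book_id=2, tag=SG → no match; kept with NULLs on the r side.
- l[1] book_id=3, tag=TH → no match; kept with NULLs on the r side.
- l[2] book_id=5, tag=SG → no match; kept with NULLs on the r side.
- l[3] book_id=2, tag=BQ → no match; kept with NULLs on the r side.
- l[4] book_id=7, tag=SG → no match; kept with NULLs on the r side.
- l[5] book_id=2, tag=TH → no match; kept with NULLs on the r side.
- l[6] book_id=4, tag=SG → no match; kept with NULLs on the r side.
- l[7] book_id=2, tag=TH → no match; kept with NULLs on the r side.
- l[8] book_id=1, tag=SG → no match; kept with NULLs on the r side.

NULL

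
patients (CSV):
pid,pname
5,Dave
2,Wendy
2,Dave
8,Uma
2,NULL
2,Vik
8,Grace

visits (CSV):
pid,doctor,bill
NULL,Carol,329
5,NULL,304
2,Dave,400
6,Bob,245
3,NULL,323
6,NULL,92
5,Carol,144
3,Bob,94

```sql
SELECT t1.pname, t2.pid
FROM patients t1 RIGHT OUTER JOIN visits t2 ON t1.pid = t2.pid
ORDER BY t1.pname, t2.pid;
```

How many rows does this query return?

11

RIGHT JOIN keeps every row from `visits`; unmatched rows get NULL for `patients`'s columns.
Matching on t1.pid = t2.pid. A NULL in a compared column never satisfies the condition.
Matched pairs: 6; unmatched t2 rows kept: 5.
Total: 6 matched + 5 padded = 11 rows.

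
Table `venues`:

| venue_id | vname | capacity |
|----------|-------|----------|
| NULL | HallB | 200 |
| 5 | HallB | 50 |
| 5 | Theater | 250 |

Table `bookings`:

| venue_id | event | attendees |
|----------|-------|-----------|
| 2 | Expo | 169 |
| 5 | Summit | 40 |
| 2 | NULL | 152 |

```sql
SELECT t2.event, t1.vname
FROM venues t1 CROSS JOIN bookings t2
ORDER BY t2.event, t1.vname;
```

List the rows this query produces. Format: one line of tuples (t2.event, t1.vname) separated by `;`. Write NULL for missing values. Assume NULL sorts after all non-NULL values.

(Expo, HallB); (Expo, HallB); (Expo, Theater); (Summit, HallB); (Summit, HallB); (Summit, Theater); (NULL, HallB); (NULL, HallB); (NULL, Theater)

CROSS JOIN pairs every row of `venues` with every row of `bookings`: 3 × 3 = 9 rows.
After projecting and ordering:
t2.event | t1.vname
Expo | HallB
Expo | HallB
Expo | Theater
Summit | HallB
Summit | HallB
Summit | Theater
NULL | HallB
NULL | HallB
NULL | Theater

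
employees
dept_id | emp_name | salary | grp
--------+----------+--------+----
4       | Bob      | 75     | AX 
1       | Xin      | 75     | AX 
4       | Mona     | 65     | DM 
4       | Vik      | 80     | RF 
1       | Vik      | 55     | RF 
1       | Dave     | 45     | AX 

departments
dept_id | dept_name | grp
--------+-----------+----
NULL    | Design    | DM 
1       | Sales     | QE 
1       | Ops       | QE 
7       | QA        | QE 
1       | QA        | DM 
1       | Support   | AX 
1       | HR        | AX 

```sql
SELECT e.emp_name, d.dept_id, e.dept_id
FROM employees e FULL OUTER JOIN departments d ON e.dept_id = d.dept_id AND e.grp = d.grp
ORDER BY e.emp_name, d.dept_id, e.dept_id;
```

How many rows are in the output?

FULL OUTER JOIN keeps every row from both sides; unmatched rows get NULL for the other side's columns.
Matching on e.dept_id = d.dept_id AND e.grp = d.grp. A NULL in a compared column never satisfies the condition.
- e[0] dept_id=4, grp=AX → no match; kept with NULLs on the d side.
- e[1] dept_id=1, grp=AX → 2 match(es) in d → 2 row(s).
- e[2] dept_id=4, grp=DM → no match; kept with NULLs on the d side.
- e[3] dept_id=4, grp=RF → no match; kept with NULLs on the d side.
- e[4] dept_id=1, grp=RF → no match; kept with NULLs on the d side.
- e[5] dept_id=1, grp=AX → 2 match(es) in d → 2 row(s).
- 5 row(s) from d found no e partner → padded with NULL.
Total: 4 matched + 9 padded = 13 rows.

13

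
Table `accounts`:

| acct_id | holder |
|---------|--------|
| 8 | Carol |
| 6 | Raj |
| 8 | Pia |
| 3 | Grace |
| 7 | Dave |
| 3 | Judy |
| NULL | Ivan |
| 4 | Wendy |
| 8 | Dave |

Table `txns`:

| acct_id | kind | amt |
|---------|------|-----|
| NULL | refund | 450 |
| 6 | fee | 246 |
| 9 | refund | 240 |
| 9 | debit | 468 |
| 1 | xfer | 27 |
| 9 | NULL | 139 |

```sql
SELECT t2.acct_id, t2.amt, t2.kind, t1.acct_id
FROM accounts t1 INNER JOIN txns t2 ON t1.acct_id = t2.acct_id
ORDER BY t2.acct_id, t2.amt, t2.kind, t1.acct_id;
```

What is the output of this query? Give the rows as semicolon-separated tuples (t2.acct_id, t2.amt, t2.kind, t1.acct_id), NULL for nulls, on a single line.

INNER JOIN keeps only pairs where the ON condition holds.
Matching on t1.acct_id = t2.acct_id. A NULL in a compared column never satisfies the condition.
Matched pairs: 1.

(6, 246, fee, 6)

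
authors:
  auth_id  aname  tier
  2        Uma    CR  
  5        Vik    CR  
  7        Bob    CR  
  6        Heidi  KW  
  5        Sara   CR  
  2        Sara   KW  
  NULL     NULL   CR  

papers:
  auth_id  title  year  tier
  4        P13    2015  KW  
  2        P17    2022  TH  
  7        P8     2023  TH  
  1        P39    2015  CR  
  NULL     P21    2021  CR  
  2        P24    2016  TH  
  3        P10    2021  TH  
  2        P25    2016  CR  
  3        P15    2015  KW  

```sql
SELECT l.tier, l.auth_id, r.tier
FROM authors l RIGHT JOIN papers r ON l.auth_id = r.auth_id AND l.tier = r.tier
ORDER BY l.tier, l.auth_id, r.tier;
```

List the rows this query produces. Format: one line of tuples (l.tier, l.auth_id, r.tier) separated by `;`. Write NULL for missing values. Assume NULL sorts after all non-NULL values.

RIGHT JOIN keeps every row from `papers`; unmatched rows get NULL for `authors`'s columns.
Matching on l.auth_id = r.auth_id AND l.tier = r.tier. A NULL in a compared column never satisfies the condition.
Matched pairs: 1; unmatched r rows kept: 8.

(CR, 2, CR); (NULL, NULL, CR); (NULL, NULL, CR); (NULL, NULL, KW); (NULL, NULL, KW); (NULL, NULL, TH); (NULL, NULL, TH); (NULL, NULL, TH); (NULL, NULL, TH)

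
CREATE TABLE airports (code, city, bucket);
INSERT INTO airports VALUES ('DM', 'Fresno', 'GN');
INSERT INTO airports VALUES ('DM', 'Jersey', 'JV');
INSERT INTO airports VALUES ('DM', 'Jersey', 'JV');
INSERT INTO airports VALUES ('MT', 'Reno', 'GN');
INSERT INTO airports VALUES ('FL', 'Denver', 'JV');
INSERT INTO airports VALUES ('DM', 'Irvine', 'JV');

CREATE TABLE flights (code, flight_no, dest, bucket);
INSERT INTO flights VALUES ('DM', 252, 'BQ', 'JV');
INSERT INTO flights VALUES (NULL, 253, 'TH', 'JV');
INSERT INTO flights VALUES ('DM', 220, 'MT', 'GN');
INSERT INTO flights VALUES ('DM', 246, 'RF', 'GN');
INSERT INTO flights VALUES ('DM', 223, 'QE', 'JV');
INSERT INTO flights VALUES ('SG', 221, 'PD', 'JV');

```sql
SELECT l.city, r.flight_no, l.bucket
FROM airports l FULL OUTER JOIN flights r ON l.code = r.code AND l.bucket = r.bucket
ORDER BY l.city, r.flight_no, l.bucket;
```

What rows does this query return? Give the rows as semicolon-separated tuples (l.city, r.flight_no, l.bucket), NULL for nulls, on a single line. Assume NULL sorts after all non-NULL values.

FULL OUTER JOIN keeps every row from both sides; unmatched rows get NULL for the other side's columns.
Matching on l.code = r.code AND l.bucket = r.bucket. A NULL in a compared column never satisfies the condition.
- l (code=DM, bucket=GN) pairs with 2 row(s) of r.
- l (code=DM, bucket=JV) pairs with 2 row(s) of r.
- l (code=DM, bucket=JV) pairs with 2 row(s) of r.
- l (code=MT, bucket=GN) has no partner → padded with NULL.
- l (code=FL, bucket=JV) has no partner → padded with NULL.
- l (code=DM, bucket=JV) pairs with 2 row(s) of r.
- 2 row(s) from r found no l partner → padded with NULL.

(Denver, NULL, JV); (Fresno, 220, GN); (Fresno, 246, GN); (Irvine, 223, JV); (Irvine, 252, JV); (Jersey, 223, JV); (Jersey, 223, JV); (Jersey, 252, JV); (Jersey, 252, JV); (Reno, NULL, GN); (NULL, 221, NULL); (NULL, 253, NULL)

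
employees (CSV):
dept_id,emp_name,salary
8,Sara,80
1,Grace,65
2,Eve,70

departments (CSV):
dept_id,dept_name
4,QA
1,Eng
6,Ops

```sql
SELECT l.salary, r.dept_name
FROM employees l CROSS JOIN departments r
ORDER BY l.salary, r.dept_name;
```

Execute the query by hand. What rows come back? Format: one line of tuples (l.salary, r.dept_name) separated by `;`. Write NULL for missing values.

(65, Eng); (65, Ops); (65, QA); (70, Eng); (70, Ops); (70, QA); (80, Eng); (80, Ops); (80, QA)

CROSS JOIN pairs every row of `employees` with every row of `departments`: 3 × 3 = 9 rows.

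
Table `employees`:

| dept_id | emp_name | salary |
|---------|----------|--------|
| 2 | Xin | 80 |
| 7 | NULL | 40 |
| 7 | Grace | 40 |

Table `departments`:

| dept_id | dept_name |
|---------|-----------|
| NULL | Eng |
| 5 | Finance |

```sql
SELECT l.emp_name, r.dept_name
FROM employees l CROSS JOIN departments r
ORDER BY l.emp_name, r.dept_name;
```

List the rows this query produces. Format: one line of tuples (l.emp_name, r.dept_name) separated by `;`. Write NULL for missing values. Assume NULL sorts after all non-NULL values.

(Grace, Eng); (Grace, Finance); (Xin, Eng); (Xin, Finance); (NULL, Eng); (NULL, Finance)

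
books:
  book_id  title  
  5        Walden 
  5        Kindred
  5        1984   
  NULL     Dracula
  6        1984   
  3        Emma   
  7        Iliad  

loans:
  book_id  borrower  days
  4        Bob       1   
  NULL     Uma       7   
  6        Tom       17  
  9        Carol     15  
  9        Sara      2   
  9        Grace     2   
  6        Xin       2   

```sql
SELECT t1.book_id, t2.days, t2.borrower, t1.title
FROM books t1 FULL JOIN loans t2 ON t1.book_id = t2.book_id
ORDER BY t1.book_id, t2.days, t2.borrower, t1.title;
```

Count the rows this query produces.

13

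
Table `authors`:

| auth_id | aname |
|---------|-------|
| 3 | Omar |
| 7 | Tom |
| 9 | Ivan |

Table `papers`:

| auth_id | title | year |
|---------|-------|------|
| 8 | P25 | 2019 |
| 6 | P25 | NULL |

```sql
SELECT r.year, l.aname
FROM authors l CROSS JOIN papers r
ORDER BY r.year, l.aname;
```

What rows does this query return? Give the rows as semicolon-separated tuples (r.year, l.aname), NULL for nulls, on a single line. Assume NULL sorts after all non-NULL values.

(2019, Ivan); (2019, Omar); (2019, Tom); (NULL, Ivan); (NULL, Omar); (NULL, Tom)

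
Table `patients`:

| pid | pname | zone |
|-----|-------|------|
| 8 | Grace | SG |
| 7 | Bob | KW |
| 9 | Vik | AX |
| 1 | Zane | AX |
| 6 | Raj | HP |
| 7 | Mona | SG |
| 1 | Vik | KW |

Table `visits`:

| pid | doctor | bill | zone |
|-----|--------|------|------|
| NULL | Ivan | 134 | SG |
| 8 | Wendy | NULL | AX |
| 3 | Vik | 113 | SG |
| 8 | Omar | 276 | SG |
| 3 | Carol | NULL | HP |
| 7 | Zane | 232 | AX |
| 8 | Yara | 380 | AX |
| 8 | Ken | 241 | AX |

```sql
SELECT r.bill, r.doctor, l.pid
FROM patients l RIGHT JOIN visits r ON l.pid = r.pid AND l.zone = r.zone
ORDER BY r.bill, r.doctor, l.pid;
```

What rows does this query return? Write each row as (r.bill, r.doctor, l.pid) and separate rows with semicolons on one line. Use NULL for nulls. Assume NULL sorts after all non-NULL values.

(113, Vik, NULL); (134, Ivan, NULL); (232, Zane, NULL); (241, Ken, NULL); (276, Omar, 8); (380, Yara, NULL); (NULL, Carol, NULL); (NULL, Wendy, NULL)

RIGHT JOIN keeps every row from `visits`; unmatched rows get NULL for `patients`'s columns.
Matching on l.pid = r.pid AND l.zone = r.zone. A NULL in a compared column never satisfies the condition.
Matched pairs: 1; unmatched r rows kept: 7.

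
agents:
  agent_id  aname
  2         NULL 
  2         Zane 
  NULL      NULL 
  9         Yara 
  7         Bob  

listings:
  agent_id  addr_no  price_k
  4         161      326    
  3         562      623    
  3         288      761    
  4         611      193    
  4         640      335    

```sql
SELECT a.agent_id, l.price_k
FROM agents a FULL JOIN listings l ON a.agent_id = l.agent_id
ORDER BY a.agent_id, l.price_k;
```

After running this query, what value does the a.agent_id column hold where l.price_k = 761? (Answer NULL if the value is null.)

NULL

FULL OUTER JOIN keeps every row from both sides; unmatched rows get NULL for the other side's columns.
Matching on a.agent_id = l.agent_id. A NULL in a compared column never satisfies the condition.
- a row (agent_id=2): no match → kept, l columns NULL.
- a row (agent_id=2): no match → kept, l columns NULL.
- a row (agent_id=NULL): no match → kept, l columns NULL.
- a row (agent_id=9): no match → kept, l columns NULL.
- a row (agent_id=7): no match → kept, l columns NULL.
- plus 5 unmatched l row(s), each kept with NULL a columns.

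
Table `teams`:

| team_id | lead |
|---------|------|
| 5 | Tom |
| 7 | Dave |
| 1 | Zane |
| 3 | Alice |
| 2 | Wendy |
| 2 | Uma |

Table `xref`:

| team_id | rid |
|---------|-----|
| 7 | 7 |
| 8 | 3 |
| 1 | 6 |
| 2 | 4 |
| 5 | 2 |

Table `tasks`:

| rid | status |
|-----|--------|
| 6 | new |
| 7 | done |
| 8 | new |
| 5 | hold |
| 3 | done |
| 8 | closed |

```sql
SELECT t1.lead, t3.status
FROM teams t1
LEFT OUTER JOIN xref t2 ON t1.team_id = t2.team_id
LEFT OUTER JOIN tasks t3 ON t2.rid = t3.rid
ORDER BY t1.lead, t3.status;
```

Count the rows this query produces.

6

Evaluate left to right. First `teams t1 LEFT JOIN xref t2` on team_id: 6 row(s).
Then LEFT JOIN `tasks t3` on rid: each of those 6 rows is kept; rows whose t2.rid has no match in t3 get NULL for t3's columns.
Result: 6 row(s).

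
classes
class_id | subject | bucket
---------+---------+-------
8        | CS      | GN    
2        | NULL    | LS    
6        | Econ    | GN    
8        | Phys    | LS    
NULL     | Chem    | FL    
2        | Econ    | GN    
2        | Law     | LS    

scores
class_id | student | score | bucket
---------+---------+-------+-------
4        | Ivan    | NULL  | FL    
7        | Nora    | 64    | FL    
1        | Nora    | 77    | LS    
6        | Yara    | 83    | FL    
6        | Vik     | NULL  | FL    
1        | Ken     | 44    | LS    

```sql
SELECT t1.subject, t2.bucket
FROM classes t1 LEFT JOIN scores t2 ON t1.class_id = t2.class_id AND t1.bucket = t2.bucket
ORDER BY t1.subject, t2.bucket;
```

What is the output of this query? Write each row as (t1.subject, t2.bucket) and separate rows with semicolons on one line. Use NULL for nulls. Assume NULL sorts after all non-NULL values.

(CS, NULL); (Chem, NULL); (Econ, NULL); (Econ, NULL); (Law, NULL); (Phys, NULL); (NULL, NULL)

LEFT JOIN keeps every row from `classes`; unmatched rows get NULL for `scores`'s columns.
Matching on t1.class_id = t2.class_id AND t1.bucket = t2.bucket. A NULL in a compared column never satisfies the condition.
Matched pairs: 0; unmatched t1 rows kept: 7.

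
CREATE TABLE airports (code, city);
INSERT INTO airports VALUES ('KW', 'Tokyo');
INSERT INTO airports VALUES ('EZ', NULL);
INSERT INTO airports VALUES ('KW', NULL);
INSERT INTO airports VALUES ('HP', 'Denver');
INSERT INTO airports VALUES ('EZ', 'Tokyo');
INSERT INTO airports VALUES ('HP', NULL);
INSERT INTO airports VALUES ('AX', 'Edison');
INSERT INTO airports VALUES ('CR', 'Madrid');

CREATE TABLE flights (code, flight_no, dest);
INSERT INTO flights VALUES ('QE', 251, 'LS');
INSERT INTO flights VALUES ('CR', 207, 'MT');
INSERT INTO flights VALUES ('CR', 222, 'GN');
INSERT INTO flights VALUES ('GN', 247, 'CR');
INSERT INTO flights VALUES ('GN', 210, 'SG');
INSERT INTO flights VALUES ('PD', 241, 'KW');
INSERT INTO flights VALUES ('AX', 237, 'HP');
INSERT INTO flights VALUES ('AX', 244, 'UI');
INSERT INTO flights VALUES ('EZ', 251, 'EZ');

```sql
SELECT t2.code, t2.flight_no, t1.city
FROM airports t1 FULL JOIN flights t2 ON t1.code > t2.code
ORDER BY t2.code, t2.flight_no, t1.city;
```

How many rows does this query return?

41

FULL OUTER JOIN keeps every row from both sides; unmatched rows get NULL for the other side's columns.
Matching on t1.code > t2.code.
- t1[0] code=KW → 7 match(es) in t2 → 7 row(s).
- t1[1] code=EZ → 4 match(es) in t2 → 4 row(s).
- t1[2] code=KW → 7 match(es) in t2 → 7 row(s).
- t1[3] code=HP → 7 match(es) in t2 → 7 row(s).
- t1[4] code=EZ → 4 match(es) in t2 → 4 row(s).
- t1[5] code=HP → 7 match(es) in t2 → 7 row(s).
- t1[6] code=AX → no match; kept with NULLs on the t2 side.
- t1[7] code=CR → 2 match(es) in t2 → 2 row(s).
- 2 row(s) from t2 found no t1 partner → padded with NULL.
Total: 38 matched + 3 padded = 41 rows.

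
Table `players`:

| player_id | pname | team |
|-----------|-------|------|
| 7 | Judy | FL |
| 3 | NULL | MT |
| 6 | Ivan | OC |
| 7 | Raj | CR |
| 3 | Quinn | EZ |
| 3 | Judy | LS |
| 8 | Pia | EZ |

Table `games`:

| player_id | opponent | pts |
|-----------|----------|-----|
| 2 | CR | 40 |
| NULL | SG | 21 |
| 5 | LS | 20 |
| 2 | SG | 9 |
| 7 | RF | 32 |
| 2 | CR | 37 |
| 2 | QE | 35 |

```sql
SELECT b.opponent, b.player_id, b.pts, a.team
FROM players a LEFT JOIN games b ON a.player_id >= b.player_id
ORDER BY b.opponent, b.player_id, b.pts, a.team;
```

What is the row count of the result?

35

LEFT JOIN keeps every row from `players`; unmatched rows get NULL for `games`'s columns.
Matching on a.player_id >= b.player_id. A NULL in a compared column never satisfies the condition.
Matched pairs: 35; unmatched a rows kept: 0.
Total: 35 rows.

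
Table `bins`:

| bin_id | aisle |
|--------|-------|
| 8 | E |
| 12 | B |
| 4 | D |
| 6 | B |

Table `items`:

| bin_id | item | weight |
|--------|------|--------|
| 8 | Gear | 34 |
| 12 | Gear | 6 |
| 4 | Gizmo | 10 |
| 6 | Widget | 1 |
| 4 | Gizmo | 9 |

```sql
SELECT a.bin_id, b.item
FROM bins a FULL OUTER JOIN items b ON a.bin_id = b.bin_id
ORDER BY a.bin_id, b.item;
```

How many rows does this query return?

5

FULL OUTER JOIN keeps every row from both sides; unmatched rows get NULL for the other side's columns.
Matching on a.bin_id = b.bin_id.
Matched pairs: 5; unmatched a rows kept: 0; unmatched b rows kept: 0.
Total: 5 rows.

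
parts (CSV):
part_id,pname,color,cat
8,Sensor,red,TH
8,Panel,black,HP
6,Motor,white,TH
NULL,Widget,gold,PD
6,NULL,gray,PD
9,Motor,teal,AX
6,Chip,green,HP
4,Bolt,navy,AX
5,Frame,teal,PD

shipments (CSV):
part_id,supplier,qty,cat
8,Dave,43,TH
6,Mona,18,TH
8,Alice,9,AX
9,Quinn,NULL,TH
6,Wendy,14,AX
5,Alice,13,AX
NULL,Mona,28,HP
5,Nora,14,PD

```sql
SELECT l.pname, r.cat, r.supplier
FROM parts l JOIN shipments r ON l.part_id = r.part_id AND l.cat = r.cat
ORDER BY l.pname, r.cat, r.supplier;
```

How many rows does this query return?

3

INNER JOIN keeps only pairs where the ON condition holds.
Matching on l.part_id = r.part_id AND l.cat = r.cat. A NULL in a compared column never satisfies the condition.
- l[0] part_id=8, cat=TH → 1 match(es) in r → 1 row(s).
- l[1] part_id=8, cat=HP → no match; dropped.
- l[2] part_id=6, cat=TH → 1 match(es) in r → 1 row(s).
- l[3] part_id=NULL, cat=PD → no match; dropped.
- l[4] part_id=6, cat=PD → no match; dropped.
- l[5] part_id=9, cat=AX → no match; dropped.
- l[6] part_id=6, cat=HP → no match; dropped.
- l[7] part_id=4, cat=AX → no match; dropped.
- l[8] part_id=5, cat=PD → 1 match(es) in r → 1 row(s).
Total: 3 rows.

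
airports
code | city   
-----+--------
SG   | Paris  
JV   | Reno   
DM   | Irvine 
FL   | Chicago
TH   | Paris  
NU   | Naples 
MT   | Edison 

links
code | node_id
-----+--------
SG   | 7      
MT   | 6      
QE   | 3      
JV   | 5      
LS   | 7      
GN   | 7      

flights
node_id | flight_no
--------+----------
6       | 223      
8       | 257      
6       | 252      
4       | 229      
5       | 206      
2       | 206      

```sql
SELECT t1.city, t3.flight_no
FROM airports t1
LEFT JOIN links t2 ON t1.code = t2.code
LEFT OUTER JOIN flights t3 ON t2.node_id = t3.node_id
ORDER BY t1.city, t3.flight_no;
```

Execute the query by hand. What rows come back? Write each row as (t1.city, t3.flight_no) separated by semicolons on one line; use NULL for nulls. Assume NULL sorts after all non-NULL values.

(Chicago, NULL); (Edison, 223); (Edison, 252); (Irvine, NULL); (Naples, NULL); (Paris, NULL); (Paris, NULL); (Reno, 206)

Evaluate left to right. First `airports t1 LEFT JOIN links t2` on code: 7 row(s).
Then LEFT JOIN `flights t3` on node_id: each of those 7 rows is kept; rows whose t2.node_id has no match in t3 get NULL for t3's columns.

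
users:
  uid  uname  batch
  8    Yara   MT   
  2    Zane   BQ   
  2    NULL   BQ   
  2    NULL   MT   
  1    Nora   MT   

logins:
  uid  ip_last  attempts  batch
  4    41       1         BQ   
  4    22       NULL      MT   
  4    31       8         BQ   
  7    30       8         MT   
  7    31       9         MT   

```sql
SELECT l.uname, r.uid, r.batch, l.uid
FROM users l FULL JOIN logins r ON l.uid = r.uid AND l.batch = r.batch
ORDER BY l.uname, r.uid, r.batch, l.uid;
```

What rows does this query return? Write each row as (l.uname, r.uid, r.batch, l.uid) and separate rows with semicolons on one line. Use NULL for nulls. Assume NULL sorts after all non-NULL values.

FULL OUTER JOIN keeps every row from both sides; unmatched rows get NULL for the other side's columns.
Matching on l.uid = r.uid AND l.batch = r.batch.
- l row (uid=8, batch=MT): no match → kept, r columns NULL.
- l row (uid=2, batch=BQ): no match → kept, r columns NULL.
- l row (uid=2, batch=BQ): no match → kept, r columns NULL.
- l row (uid=2, batch=MT): no match → kept, r columns NULL.
- l row (uid=1, batch=MT): no match → kept, r columns NULL.
- plus 5 unmatched r row(s), each kept with NULL l columns.
After projecting and ordering:
l.uname | r.uid | r.batch | l.uid
Nora | NULL | NULL | 1
Yara | NULL | NULL | 8
Zane | NULL | NULL | 2
NULL | 4 | BQ | NULL
NULL | 4 | BQ | NULL
NULL | 4 | MT | NULL
NULL | 7 | MT | NULL
NULL | 7 | MT | NULL
NULL | NULL | NULL | 2
NULL | NULL | NULL | 2

(Nora, NULL, NULL, 1); (Yara, NULL, NULL, 8); (Zane, NULL, NULL, 2); (NULL, 4, BQ, NULL); (NULL, 4, BQ, NULL); (NULL, 4, MT, NULL); (NULL, 7, MT, NULL); (NULL, 7, MT, NULL); (NULL, NULL, NULL, 2); (NULL, NULL, NULL, 2)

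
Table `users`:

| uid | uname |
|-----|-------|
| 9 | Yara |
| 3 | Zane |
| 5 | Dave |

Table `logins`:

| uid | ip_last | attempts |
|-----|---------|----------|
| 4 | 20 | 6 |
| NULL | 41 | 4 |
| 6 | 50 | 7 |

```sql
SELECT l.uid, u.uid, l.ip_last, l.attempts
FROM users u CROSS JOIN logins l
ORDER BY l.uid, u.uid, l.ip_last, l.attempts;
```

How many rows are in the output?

9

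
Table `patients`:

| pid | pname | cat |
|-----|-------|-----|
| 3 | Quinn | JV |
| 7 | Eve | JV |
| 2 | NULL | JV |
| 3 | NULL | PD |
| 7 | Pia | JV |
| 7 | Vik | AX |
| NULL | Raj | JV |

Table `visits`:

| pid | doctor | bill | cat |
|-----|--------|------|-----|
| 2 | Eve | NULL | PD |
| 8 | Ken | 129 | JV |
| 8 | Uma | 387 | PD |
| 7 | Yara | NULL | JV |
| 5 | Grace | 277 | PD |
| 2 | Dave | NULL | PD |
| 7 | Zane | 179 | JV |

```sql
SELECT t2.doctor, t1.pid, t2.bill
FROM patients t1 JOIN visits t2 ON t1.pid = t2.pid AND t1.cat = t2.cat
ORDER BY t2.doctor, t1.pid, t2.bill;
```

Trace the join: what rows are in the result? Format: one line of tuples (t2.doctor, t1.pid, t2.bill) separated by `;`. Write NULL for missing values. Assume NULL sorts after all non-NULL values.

(Yara, 7, NULL); (Yara, 7, NULL); (Zane, 7, 179); (Zane, 7, 179)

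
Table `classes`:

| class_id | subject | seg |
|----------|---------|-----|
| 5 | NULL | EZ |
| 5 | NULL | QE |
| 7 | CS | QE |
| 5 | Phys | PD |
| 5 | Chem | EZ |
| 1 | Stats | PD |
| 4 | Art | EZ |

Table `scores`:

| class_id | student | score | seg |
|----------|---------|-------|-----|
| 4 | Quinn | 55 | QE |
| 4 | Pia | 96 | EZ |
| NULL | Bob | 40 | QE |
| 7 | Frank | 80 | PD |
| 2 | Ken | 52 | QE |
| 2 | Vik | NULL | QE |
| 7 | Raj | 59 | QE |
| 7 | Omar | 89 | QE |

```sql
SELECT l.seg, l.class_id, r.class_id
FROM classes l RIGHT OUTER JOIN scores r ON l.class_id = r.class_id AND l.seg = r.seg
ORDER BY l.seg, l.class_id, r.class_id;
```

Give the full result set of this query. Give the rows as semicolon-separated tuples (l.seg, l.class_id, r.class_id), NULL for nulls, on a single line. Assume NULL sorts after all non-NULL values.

(EZ, 4, 4); (QE, 7, 7); (QE, 7, 7); (NULL, NULL, 2); (NULL, NULL, 2); (NULL, NULL, 4); (NULL, NULL, 7); (NULL, NULL, NULL)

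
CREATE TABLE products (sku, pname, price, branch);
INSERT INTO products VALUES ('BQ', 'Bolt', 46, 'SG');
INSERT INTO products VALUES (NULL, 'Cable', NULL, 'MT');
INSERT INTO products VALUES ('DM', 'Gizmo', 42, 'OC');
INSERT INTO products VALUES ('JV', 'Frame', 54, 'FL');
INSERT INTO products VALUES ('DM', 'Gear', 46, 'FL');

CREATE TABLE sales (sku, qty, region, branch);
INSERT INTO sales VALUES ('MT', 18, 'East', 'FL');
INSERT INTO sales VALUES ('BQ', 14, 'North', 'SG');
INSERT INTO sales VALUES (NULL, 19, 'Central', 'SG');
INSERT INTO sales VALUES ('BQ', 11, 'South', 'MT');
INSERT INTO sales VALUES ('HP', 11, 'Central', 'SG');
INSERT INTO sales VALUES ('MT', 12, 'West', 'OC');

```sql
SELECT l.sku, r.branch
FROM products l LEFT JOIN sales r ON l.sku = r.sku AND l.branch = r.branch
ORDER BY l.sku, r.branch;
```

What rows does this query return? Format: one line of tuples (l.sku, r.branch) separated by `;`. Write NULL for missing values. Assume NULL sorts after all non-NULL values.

LEFT JOIN keeps every row from `products`; unmatched rows get NULL for `sales`'s columns.
Matching on l.sku = r.sku AND l.branch = r.branch. A NULL in a compared column never satisfies the condition.
Matched pairs: 1; unmatched l rows kept: 4.

(BQ, SG); (DM, NULL); (DM, NULL); (JV, NULL); (NULL, NULL)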